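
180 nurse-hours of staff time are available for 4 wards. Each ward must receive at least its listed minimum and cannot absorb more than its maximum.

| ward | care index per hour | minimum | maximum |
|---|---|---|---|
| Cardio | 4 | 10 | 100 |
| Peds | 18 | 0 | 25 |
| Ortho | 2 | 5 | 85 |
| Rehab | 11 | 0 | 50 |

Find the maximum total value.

1410

Meeting every minimum uses 10+0+5+0 = 15 nurse-hours, leaving 165.
Highest care index per hour first: Peds 18 > Rehab 11 > Cardio 4 > Ortho 2.
Peds: +25 to 25 (cap) — 140 left.
Give Rehab 50 more to hit its cap of 50 — 90 left.
Cardio takes 90 more to reach its cap of 100 — 0 left.
Total = 4×100 + 18×25 + 2×5 + 11×50 = 1410.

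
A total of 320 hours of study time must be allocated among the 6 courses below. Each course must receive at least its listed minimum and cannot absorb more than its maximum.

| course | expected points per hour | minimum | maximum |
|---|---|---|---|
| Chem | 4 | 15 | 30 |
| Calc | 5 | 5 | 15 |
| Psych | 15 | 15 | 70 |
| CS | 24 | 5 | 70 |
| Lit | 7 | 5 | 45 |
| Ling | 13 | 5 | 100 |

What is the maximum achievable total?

4500

Meeting every minimum uses 15+5+15+5+5+5 = 50 hours, leaving 270.
Highest expected points per hour first: CS 24 > Psych 15 > Ling 13 > Lit 7 > Calc 5 > Chem 4.
CS takes 65 more to reach its cap of 70 ; 205 left.
Give Psych 55 more to hit its cap of 70 ; 150 left.
Give Ling 95 more to hit its cap of 100 ; 55 left.
Lit: +40 to 45 (cap) ; 15 left.
Calc: +10 to 15 (cap) ; 5 left.
Only 5 left; Chem takes them to reach 20.
Total = 4×20 + 5×15 + 15×70 + 24×70 + 7×45 + 13×100 = 4500.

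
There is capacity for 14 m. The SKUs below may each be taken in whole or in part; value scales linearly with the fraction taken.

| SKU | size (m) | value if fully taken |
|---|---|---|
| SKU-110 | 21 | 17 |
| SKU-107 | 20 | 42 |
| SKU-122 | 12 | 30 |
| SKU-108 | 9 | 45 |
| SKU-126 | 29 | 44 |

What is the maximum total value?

57.5

Rank by value-to-size ratio: SKU-108 45/9≈5, SKU-122 30/12≈2.5, SKU-107 42/20≈2.1, SKU-126 44/29≈1.52, SKU-110 17/21≈0.81.
Take all of SKU-108 (9 m, value 45) → 5 m left.
Fill the last 5 m with part of SKU-122: 5/12 of it earns 12.5.
Total value = 57.5.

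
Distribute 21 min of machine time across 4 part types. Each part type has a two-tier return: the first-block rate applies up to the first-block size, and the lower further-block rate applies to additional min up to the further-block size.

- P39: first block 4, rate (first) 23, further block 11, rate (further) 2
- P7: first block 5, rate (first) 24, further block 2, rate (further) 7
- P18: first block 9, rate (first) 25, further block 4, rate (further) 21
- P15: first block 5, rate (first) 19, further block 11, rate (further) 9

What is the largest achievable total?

500

Treat each block as its own option and order by rate: P18/T1 25 > P7/T1 24 > P39/T1 23 > P18/T2 21 > P15/T1 19 > P15/T2 9 > P7/T2 7 > P39/T2 2.
Fill P18 T1 block (9 at 25) → 12 left.
Fill P7 T1 block (5 at 24) → 7 left.
P39 T1 at 23: fill all 4 → 3 left.
3 remain; put them into P18 T2 at 21.
Total = 25×9 + 24×5 + 23×4 + 21×3 = 500.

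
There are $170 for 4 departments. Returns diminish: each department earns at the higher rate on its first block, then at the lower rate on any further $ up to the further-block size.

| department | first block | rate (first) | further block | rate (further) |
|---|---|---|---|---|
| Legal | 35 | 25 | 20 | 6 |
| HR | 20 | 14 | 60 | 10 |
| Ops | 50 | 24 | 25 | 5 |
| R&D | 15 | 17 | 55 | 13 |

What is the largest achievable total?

3260

Rank every tier by rate: Legal/tier1 25 > Ops/tier1 24 > R&D/tier1 17 > HR/tier1 14 > R&D/tier2 13 > HR/tier2 10 > Legal/tier2 6 > Ops/tier2 5.
Legal/tier1 (25): +35 — 135 left.
Ops tier1 at 24: fill all 50 — 85 left.
R&D tier1 at 17: fill all 15 — 70 left.
HR tier1 at 14: fill all 20 — 50 left.
50 remain; put them into R&D tier2 at 13.
Total = 25×35 + 24×50 + 17×15 + 14×20 + 13×50 = 3260.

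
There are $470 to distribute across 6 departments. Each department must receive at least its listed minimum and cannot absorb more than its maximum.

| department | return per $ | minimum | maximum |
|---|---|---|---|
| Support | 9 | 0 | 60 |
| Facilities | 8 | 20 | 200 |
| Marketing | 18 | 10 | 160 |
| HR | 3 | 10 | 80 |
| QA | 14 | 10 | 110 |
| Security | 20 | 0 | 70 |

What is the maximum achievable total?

6870

Meeting every minimum uses 0+20+10+10+10+0 = 50 $, leaving 420.
Highest return per $ first: Security 20 > Marketing 18 > QA 14 > Support 9 > Facilities 8 > HR 3.
Security takes 70 more to reach its cap of 70 → 350 left.
Give Marketing 150 more to hit its cap of 160 → 200 left.
QA: +100 to 110 (cap) → 100 left.
Give Support 60 more to hit its cap of 60 → 40 left.
Facilities has room for 180 more but only 40 remain, so it gets 60.
Total = 9×60 + 8×60 + 18×160 + 3×10 + 14×110 + 20×70 = 6870.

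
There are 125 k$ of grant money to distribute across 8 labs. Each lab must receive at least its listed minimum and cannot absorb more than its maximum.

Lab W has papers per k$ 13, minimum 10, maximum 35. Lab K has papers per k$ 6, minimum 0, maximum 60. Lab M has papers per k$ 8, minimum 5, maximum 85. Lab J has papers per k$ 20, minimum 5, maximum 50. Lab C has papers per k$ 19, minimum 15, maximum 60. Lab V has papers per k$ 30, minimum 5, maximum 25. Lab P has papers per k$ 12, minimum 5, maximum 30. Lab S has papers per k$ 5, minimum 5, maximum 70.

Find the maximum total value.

Meeting every minimum uses 10+0+5+5+15+5+5+5 = 50 k$, leaving 75.
Order the labs by papers per k$: Lab V 30 > Lab J 20 > Lab C 19 > Lab W 13 > Lab P 12 > Lab M 8 > Lab K 6 > Lab S 5.
Give Lab V 20 more to hit its cap of 25 → 55 left.
Lab J takes 45 more to reach its cap of 50 → 10 left.
Lab C has room for 45 more but only 10 remain, so it gets 25.
Total = 13×10 + 8×5 + 20×50 + 19×25 + 30×25 + 12×5 + 5×5 = 2480.

2480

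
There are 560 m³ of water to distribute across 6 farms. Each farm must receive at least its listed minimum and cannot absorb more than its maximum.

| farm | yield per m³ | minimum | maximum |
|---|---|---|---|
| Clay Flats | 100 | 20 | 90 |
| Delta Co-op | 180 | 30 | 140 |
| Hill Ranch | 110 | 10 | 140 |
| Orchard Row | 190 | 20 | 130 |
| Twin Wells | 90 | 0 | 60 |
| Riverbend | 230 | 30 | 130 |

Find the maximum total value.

Meeting every minimum uses 20+30+10+20+0+30 = 110 m³, leaving 450.
Order the farms by yield per m³: Riverbend 230 > Orchard Row 190 > Delta Co-op 180 > Hill Ranch 110 > Clay Flats 100 > Twin Wells 90.
Riverbend: +100 to 130 (cap) ; 350 left.
Orchard Row: +110 to 130 (cap) ; 240 left.
Give Delta Co-op 110 more to hit its cap of 140 ; 130 left.
Hill Ranch takes 130 more to reach its cap of 140 ; 0 left.
Total = 100×20 + 180×140 + 110×140 + 190×130 + 230×130 = 97200.

97200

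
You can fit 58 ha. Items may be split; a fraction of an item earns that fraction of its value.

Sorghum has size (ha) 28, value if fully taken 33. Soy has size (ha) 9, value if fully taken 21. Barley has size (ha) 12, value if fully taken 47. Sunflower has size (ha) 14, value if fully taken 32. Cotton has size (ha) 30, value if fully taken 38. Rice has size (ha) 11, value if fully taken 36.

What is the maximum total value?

151.2

Rank by value-to-size ratio: Barley 47/12≈3.92, Rice 36/11≈3.27, Soy 21/9≈2.33, Sunflower 32/14≈2.29, Cotton 38/30≈1.27, Sorghum 33/28≈1.18.
Take all of Barley (12 ha, value 47) → 46 ha left.
Take all of Rice (11 ha, value 36) → 35 ha left.
Take all of Soy (9 ha, value 21) → 26 ha left.
Take all of Sunflower (14 ha, value 32) → 12 ha left.
Fill the last 12 ha with part of Cotton: 12/30 of it earns 15.2.
Total value = 151.2.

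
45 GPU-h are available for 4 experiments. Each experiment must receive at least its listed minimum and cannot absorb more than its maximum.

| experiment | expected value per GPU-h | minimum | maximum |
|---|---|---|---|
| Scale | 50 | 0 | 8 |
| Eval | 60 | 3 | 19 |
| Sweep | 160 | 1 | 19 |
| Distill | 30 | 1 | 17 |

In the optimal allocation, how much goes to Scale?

Meeting every minimum uses 0+3+1+1 = 5 GPU-h, leaving 40.
Rank by expected value per GPU-h: Sweep 160 > Eval 60 > Scale 50 > Distill 30.
Sweep takes 18 more to reach its cap of 19 → 22 left.
Eval takes 16 more to reach its cap of 19 → 6 left.
Only 6 left; Scale takes them to reach 6.

6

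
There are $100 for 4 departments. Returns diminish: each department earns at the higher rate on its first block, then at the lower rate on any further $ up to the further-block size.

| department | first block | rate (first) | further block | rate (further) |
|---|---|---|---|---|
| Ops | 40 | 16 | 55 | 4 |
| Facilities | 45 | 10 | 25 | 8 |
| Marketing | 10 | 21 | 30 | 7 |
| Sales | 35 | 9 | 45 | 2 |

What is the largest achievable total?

Treat each block as its own option and order by rate: Marketing/first 21 > Ops/first 16 > Facilities/first 10 > Sales/first 9 > Facilities/second 8 > Marketing/second 7 > Ops/second 4 > Sales/second 2.
Fill Marketing first block (10 at 21) — 90 left.
Fill Ops first block (40 at 16) — 50 left.
Facilities first at 10: fill all 45 — 5 left.
5 remain; put them into Sales first at 9.
Total = 21×10 + 16×40 + 10×45 + 9×5 = 1345.

1345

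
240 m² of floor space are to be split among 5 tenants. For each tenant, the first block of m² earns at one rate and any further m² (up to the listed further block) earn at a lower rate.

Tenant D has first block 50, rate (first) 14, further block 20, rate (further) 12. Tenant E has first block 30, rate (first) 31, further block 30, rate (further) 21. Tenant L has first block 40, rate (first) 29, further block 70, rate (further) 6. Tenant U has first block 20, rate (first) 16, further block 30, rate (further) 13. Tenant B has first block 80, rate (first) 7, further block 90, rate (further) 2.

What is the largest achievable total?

4510

Rank every tier by rate: Tenant E/tier1 31 > Tenant L/tier1 29 > Tenant E/tier2 21 > Tenant U/tier1 16 > Tenant D/tier1 14 > Tenant U/tier2 13 > Tenant D/tier2 12 > Tenant B/tier1 7 > Tenant L/tier2 6 > Tenant B/tier2 2.
Tenant E tier1 at 31: fill all 30 ; 210 left.
Fill Tenant L tier1 block (40 at 29) ; 170 left.
Tenant E tier2 at 21: fill all 30 ; 140 left.
Fill Tenant U tier1 block (20 at 16) ; 120 left.
Fill Tenant D tier1 block (50 at 14) ; 70 left.
Fill Tenant U tier2 block (30 at 13) ; 40 left.
Fill Tenant D tier2 block (20 at 12) ; 20 left.
Tenant B/tier1: +20 of 80 at 7; pool empty.
Total = 31×30 + 29×40 + 21×30 + 16×20 + 14×50 + 13×30 + 12×20 + 7×20 = 4510.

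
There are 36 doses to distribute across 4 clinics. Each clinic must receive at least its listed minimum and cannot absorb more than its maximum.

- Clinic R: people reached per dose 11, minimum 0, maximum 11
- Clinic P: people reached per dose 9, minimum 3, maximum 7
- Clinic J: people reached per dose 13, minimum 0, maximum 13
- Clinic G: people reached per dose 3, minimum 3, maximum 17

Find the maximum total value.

Meeting every minimum uses 0+3+0+3 = 6 doses, leaving 30.
Highest people reached per dose first: Clinic J 13 > Clinic R 11 > Clinic P 9 > Clinic G 3.
Clinic J takes 13 more to reach its cap of 13 — 17 left.
Give Clinic R 11 more to hit its cap of 11 — 6 left.
Clinic P takes 4 more to reach its cap of 7 — 2 left.
Clinic G has room for 14 more but only 2 remain, so it gets 5.
Total = 11×11 + 9×7 + 13×13 + 3×5 = 368.

368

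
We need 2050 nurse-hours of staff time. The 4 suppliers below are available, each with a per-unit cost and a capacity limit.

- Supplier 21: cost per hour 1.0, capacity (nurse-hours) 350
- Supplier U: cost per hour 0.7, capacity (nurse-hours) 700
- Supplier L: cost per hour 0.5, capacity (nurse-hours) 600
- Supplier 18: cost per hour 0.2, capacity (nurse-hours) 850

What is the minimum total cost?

890

Fill from the cheapest supplier first.
Take 850 from Supplier 18 at 0.2 ; need 1200 more.
Supplier L (0.5): use full 600 ; 600 nurse-hours to go.
Take 600 from Supplier U at 0.7 to finish.
Supplier 21: unused.
Cost = 850×0.2 + 600×0.5 + 600×0.7 = 890.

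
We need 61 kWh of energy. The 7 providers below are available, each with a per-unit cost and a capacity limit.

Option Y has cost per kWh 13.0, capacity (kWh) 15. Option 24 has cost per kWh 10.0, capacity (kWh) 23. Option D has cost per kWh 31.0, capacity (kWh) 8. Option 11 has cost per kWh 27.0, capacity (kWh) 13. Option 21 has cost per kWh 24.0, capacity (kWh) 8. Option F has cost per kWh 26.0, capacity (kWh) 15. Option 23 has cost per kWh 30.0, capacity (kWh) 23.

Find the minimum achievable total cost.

1007

Fill from the cheapest provider first.
Option 24 (10.0): use full 23 ; 38 kWh to go.
Option Y (13.0): use full 15 ; 23 kWh to go.
Option 21 at 24.0: take all 8 kWh ; 15 still needed.
Take 15 from Option F at 26.0 ; need 0 more.
Option 11, Option 23, Option D: unused.
Cost = 23×10.0 + 15×13.0 + 8×24.0 + 15×26.0 = 1007.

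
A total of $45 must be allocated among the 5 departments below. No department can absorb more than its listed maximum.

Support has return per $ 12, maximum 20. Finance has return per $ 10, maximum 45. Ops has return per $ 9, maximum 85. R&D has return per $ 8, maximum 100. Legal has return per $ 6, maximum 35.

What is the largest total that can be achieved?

Rank by return per $: Support 12 > Finance 10 > Ops 9 > R&D 8 > Legal 6.
Support takes 20 to reach its cap of 20 — 25 left.
Finance has room for 45 but only 25 remain, so it gets 25.
Total = 12×20 + 10×25 = 490.

490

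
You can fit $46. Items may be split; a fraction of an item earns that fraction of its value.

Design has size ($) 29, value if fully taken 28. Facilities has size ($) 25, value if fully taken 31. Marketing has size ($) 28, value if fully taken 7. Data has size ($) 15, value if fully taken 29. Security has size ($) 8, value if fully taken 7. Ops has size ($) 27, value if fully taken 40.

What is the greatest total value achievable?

Best value per unit of size first: Data 29/15≈1.93, Ops 40/27≈1.48, Facilities 31/25≈1.24, Design 28/29≈0.966, Security 7/8≈0.875, Marketing 7/28≈0.25.
Data: take in full, 15 $ for value 29 → 31 left.
Ops: take in full, 27 $ for value 40 → 4 left.
Only 4 $ remain; take 4/25 of Facilities for value 31×4/25 = 4.96.
Total value = 73.96.

73.96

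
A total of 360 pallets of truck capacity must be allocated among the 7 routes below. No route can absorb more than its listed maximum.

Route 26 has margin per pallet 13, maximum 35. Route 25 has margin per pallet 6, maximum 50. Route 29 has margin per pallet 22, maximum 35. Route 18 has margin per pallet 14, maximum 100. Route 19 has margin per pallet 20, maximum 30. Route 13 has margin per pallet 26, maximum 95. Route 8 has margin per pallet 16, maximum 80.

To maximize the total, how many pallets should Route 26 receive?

20

Highest margin per pallet first: Route 13 26 > Route 29 22 > Route 19 20 > Route 8 16 > Route 18 14 > Route 26 13 > Route 25 6.
Give Route 13 95 to hit its cap of 95 — 265 left.
Route 29 takes 35 to reach its cap of 35 — 230 left.
Route 19 takes 30 to reach its cap of 30 — 200 left.
Route 8 takes 80 to reach its cap of 80 — 120 left.
Route 18: +100 to 100 (cap) — 20 left.
Route 26: +20 (room for 35) → 20. Pool exhausted.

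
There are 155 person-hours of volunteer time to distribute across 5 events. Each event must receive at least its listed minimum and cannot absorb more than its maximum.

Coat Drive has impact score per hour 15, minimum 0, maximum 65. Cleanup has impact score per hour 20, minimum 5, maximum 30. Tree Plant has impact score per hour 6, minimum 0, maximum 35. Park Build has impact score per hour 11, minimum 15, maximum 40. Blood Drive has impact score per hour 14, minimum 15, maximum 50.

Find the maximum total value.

Meeting every minimum uses 0+5+0+15+15 = 35 person-hours, leaving 120.
Highest impact score per hour first: Cleanup 20 > Coat Drive 15 > Blood Drive 14 > Park Build 11 > Tree Plant 6.
Give Cleanup 25 more to hit its cap of 30 → 95 left.
Coat Drive takes 65 more to reach its cap of 65 → 30 left.
Blood Drive has room for 35 more but only 30 remain, so it gets 45.
Total = 15×65 + 20×30 + 11×15 + 14×45 = 2370.

2370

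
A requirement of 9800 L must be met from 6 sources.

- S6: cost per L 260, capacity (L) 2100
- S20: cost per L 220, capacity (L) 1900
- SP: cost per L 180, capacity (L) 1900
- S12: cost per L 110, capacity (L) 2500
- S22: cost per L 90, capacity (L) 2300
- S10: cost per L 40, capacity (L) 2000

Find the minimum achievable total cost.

Fill from the cheapest source first.
S10 (40): use full 2000 — 7800 L to go.
S22 at 90: take all 2300 L — 5500 still needed.
Take 2500 from S12 at 110 — need 3000 more.
Take 1900 from SP at 180 — need 1100 more.
S20 at 220: take 1100 of its 1900 — requirement met.
S6: unused.
Cost = 2000×40 + 2300×90 + 2500×110 + 1900×180 + 1100×220 = 1146000.

1146000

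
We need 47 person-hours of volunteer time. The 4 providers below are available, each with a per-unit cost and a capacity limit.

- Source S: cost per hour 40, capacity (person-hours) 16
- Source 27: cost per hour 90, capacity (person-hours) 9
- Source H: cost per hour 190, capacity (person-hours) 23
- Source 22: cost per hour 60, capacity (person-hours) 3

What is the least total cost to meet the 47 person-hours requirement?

5240

Fill from the cheapest provider first.
Source S (40): use full 16 — 31 person-hours to go.
Take 3 from Source 22 at 60 — need 28 more.
Source 27 at 90: take all 9 person-hours — 19 still needed.
Take 19 from Source H at 190 to finish.
Cost = 16×40 + 3×60 + 9×90 + 19×190 = 5240.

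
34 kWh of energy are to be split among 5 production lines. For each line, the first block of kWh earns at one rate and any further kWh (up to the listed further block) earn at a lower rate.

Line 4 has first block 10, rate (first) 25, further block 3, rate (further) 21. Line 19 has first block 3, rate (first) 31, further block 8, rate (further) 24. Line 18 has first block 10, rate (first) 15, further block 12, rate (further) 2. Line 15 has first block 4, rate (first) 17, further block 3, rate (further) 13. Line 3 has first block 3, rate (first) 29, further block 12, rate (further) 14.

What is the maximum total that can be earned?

798

Rank every tier by rate: Line 19/T1 31 > Line 3/T1 29 > Line 4/T1 25 > Line 19/T2 24 > Line 4/T2 21 > Line 15/T1 17 > Line 18/T1 15 > Line 3/T2 14 > Line 15/T2 13 > Line 18/T2 2.
Line 19/T1 (31): +3 → 31 left.
Line 3/T1 (29): +3 → 28 left.
Fill Line 4 T1 block (10 at 25) → 18 left.
Fill Line 19 T2 block (8 at 24) → 10 left.
Line 4/T2 (21): +3 → 7 left.
Fill Line 15 T1 block (4 at 17) → 3 left.
Line 18/T1: +3 of 10 at 15; pool empty.
Total = 31×3 + 29×3 + 25×10 + 24×8 + 21×3 + 17×4 + 15×3 = 798.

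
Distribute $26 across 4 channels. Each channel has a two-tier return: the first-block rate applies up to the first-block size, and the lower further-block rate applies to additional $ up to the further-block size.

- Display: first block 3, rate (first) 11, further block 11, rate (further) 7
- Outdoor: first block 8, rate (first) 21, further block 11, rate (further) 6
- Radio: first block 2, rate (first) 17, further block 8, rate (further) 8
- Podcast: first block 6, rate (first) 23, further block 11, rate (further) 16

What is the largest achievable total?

Treat each block as its own option and order by rate: Podcast/tier1 23 > Outdoor/tier1 21 > Radio/tier1 17 > Podcast/tier2 16 > Display/tier1 11 > Radio/tier2 8 > Display/tier2 7 > Outdoor/tier2 6.
Podcast tier1 at 23: fill all 6 — 20 left.
Outdoor tier1 at 21: fill all 8 — 12 left.
Radio/tier1 (17): +2 — 10 left.
Podcast tier2 at 16: only 10 left, fill 10.
Total = 23×6 + 21×8 + 17×2 + 16×10 = 500.

500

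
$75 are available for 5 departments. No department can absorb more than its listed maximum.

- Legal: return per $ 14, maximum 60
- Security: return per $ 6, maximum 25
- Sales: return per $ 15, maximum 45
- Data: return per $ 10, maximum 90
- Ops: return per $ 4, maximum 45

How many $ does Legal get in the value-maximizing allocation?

Order the departments by return per $: Sales 15 > Legal 14 > Data 10 > Security 6 > Ops 4.
Sales takes 45 to reach its cap of 45 → 30 left.
Only 30 left; Legal takes them to reach 30.

30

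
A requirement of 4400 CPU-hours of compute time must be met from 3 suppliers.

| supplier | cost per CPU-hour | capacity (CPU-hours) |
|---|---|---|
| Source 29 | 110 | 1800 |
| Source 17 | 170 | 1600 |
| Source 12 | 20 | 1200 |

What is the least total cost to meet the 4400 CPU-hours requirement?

460000

Fill from the cheapest supplier first.
Source 12 at 20: take all 1200 CPU-hours → 3200 still needed.
Take 1800 from Source 29 at 110 → need 1400 more.
Take 1400 from Source 17 at 170 to finish.
Cost = 1200×20 + 1800×110 + 1400×170 = 460000.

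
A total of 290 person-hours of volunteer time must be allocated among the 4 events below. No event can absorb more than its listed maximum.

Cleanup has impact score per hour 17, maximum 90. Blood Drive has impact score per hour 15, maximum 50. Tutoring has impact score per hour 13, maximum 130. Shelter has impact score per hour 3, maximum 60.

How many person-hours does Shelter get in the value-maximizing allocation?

20

Rank by impact score per hour: Cleanup 17 > Blood Drive 15 > Tutoring 13 > Shelter 3.
Cleanup takes 90 to reach its cap of 90 → 200 left.
Blood Drive takes 50 to reach its cap of 50 → 150 left.
Give Tutoring 130 to hit its cap of 130 → 20 left.
Shelter has room for 60 but only 20 remain, so it gets 20.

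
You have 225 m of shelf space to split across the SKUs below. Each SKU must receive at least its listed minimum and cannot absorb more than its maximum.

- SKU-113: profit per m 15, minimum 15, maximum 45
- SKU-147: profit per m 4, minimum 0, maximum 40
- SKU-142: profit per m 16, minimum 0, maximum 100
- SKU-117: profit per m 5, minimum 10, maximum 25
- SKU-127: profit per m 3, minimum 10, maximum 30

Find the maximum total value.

Meeting every minimum uses 15+0+0+10+10 = 35 m, leaving 190.
Rank by profit per m: SKU-142 16 > SKU-113 15 > SKU-117 5 > SKU-147 4 > SKU-127 3.
SKU-142 takes 100 more to reach its cap of 100 → 90 left.
SKU-113 takes 30 more to reach its cap of 45 → 60 left.
SKU-117 takes 15 more to reach its cap of 25 → 45 left.
Give SKU-147 40 more to hit its cap of 40 → 5 left.
Only 5 left; SKU-127 takes them to reach 15.
Total = 15×45 + 4×40 + 16×100 + 5×25 + 3×15 = 2605.

2605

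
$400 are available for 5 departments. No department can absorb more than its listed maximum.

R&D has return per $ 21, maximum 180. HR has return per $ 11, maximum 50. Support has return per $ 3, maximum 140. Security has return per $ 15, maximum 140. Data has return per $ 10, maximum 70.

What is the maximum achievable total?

6730

Order the departments by return per $: R&D 21 > Security 15 > HR 11 > Data 10 > Support 3.
R&D: +180 to 180 (cap) — 220 left.
Give Security 140 to hit its cap of 140 — 80 left.
HR takes 50 to reach its cap of 50 — 30 left.
Only 30 left; Data takes them to reach 30.
Total = 21×180 + 11×50 + 15×140 + 10×30 = 6730.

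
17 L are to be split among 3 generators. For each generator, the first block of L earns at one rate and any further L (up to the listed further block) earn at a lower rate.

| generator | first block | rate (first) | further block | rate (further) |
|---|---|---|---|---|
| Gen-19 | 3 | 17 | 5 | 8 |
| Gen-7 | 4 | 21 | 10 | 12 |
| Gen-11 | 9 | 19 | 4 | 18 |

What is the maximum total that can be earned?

Order all 6 blocks by rate: Gen-7/first 21 > Gen-11/first 19 > Gen-11/second 18 > Gen-19/first 17 > Gen-7/second 12 > Gen-19/second 8.
Fill Gen-7 first block (4 at 21) → 13 left.
Fill Gen-11 first block (9 at 19) → 4 left.
Fill Gen-11 second block (4 at 18) → 0 left.
Total = 21×4 + 19×9 + 18×4 = 327.

327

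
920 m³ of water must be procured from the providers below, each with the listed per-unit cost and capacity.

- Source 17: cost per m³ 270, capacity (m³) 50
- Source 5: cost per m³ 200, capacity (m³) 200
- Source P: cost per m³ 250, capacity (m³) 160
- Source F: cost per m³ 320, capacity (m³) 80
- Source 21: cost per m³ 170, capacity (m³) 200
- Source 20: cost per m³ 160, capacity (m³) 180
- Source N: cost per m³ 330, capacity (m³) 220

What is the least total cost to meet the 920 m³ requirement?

Fill from the cheapest provider first.
Take 180 from Source 20 at 160 ; need 740 more.
Take 200 from Source 21 at 170 ; need 540 more.
Source 5 (200): use full 200 ; 340 m³ to go.
Source P (250): use full 160 ; 180 m³ to go.
Take 50 from Source 17 at 270 ; need 130 more.
Take 80 from Source F at 320 ; need 50 more.
Source N (330): take the remaining 50 ; done.
Cost = 180×160 + 200×170 + 200×200 + 160×250 + 50×270 + 80×320 + 50×330 = 198400.

198400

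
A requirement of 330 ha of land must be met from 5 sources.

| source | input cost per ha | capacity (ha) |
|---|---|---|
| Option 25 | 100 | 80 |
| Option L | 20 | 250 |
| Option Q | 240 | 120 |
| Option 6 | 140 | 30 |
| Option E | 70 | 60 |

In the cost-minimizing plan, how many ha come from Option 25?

20

Use sources in increasing cost order.
Option L at 20: take all 250 ha ; 80 still needed.
Option E at 70: take all 60 ha ; 20 still needed.
Option 25 at 100: take 20 of its 80 ; requirement met.
Option 6, Option Q: unused.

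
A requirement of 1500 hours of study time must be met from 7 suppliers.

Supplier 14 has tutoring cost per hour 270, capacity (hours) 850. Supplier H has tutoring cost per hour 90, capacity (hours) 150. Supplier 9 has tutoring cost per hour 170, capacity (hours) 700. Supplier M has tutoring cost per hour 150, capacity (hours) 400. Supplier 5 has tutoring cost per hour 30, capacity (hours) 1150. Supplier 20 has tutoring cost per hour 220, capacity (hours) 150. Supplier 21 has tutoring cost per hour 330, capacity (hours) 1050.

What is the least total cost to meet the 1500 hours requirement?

78000

Fill from the cheapest supplier first.
Supplier 5 at 30: take all 1150 hours → 350 still needed.
Supplier H at 90: take all 150 hours → 200 still needed.
Supplier M at 150: take 200 of its 400 → requirement met.
Supplier 9, Supplier 20, Supplier 14, Supplier 21: unused.
Cost = 1150×30 + 150×90 + 200×150 = 78000.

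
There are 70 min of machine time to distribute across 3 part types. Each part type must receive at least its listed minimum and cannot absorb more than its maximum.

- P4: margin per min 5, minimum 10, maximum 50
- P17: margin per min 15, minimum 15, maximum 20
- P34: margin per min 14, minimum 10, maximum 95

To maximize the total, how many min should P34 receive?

40

Meeting every minimum uses 10+15+10 = 35 min, leaving 35.
Order the part types by margin per min: P17 15 > P34 14 > P4 5.
P17 takes 5 more to reach its cap of 20 ; 30 left.
Only 30 left; P34 takes them to reach 40.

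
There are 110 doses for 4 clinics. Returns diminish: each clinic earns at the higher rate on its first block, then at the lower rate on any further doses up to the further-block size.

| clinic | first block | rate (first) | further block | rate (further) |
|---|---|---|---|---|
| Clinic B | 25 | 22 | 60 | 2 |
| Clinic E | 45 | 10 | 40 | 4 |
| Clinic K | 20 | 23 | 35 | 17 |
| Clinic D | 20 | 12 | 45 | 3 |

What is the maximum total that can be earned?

1945

Rank every tier by rate: Clinic K/tier1 23 > Clinic B/tier1 22 > Clinic K/tier2 17 > Clinic D/tier1 12 > Clinic E/tier1 10 > Clinic E/tier2 4 > Clinic D/tier2 3 > Clinic B/tier2 2.
Clinic K/tier1 (23): +20 → 90 left.
Clinic B/tier1 (22): +25 → 65 left.
Clinic K tier2 at 17: fill all 35 → 30 left.
Clinic D tier1 at 12: fill all 20 → 10 left.
Clinic E tier1 at 10: only 10 left, fill 10.
Total = 23×20 + 22×25 + 17×35 + 12×20 + 10×10 = 1945.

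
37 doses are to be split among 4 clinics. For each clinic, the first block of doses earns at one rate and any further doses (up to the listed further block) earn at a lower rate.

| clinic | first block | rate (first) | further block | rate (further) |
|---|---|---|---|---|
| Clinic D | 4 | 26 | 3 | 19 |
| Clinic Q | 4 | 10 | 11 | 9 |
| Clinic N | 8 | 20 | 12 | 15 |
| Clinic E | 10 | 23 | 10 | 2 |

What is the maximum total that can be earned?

731

Order all 8 blocks by rate: Clinic D/first 26 > Clinic E/first 23 > Clinic N/first 20 > Clinic D/second 19 > Clinic N/second 15 > Clinic Q/first 10 > Clinic Q/second 9 > Clinic E/second 2.
Clinic D first at 26: fill all 4 — 33 left.
Clinic E/first (23): +10 — 23 left.
Clinic N/first (20): +8 — 15 left.
Clinic D/second (19): +3 — 12 left.
Fill Clinic N second block (12 at 15) — 0 left.
Total = 26×4 + 23×10 + 20×8 + 19×3 + 15×12 = 731.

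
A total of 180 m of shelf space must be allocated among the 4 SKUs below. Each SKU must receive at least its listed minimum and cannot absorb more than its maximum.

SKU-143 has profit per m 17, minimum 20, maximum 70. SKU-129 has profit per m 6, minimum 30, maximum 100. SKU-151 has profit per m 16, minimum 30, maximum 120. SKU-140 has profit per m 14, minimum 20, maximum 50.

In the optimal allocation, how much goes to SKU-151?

60

Meeting every minimum uses 20+30+30+20 = 100 m, leaving 80.
Highest profit per m first: SKU-143 17 > SKU-151 16 > SKU-140 14 > SKU-129 6.
SKU-143: +50 to 70 (cap) → 30 left.
Only 30 left; SKU-151 takes them to reach 60.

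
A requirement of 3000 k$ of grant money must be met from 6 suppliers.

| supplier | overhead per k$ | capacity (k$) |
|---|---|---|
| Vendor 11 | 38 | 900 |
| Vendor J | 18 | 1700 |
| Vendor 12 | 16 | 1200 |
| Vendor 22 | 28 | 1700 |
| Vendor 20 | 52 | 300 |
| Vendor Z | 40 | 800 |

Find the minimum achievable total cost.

Cheapest first:
Vendor 12 (16): use full 1200 — 1800 k$ to go.
Vendor J (18): use full 1700 — 100 k$ to go.
Vendor 22 at 28: take 100 of its 1700 — requirement met.
Vendor 11, Vendor Z, Vendor 20: unused.
Cost = 1200×16 + 1700×18 + 100×28 = 52600.

52600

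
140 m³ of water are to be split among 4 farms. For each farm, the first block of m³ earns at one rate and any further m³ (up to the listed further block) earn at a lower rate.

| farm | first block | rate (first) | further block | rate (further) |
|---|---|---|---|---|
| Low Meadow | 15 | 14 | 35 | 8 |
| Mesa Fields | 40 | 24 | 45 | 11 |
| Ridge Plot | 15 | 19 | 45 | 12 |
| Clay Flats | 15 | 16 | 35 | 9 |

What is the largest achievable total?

2345

Order all 8 blocks by rate: Mesa Fields/first 24 > Ridge Plot/first 19 > Clay Flats/first 16 > Low Meadow/first 14 > Ridge Plot/second 12 > Mesa Fields/second 11 > Clay Flats/second 9 > Low Meadow/second 8.
Mesa Fields/first (24): +40 — 100 left.
Ridge Plot first at 19: fill all 15 — 85 left.
Clay Flats/first (16): +15 — 70 left.
Low Meadow/first (14): +15 — 55 left.
Fill Ridge Plot second block (45 at 12) — 10 left.
Mesa Fields/second: +10 of 45 at 11; pool empty.
Total = 24×40 + 19×15 + 16×15 + 14×15 + 12×45 + 11×10 = 2345.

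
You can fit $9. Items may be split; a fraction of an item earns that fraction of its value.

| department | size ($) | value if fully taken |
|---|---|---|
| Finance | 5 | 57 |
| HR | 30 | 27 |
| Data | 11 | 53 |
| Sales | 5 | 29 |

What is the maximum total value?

80.2

Best value per unit of size first: Finance 57/5≈11.4, Sales 29/5≈5.8, Data 53/11≈4.82, HR 27/30≈0.9.
All 5 $ of Finance fit (value 57) → 4 remain.
Fill the last 4 $ with part of Sales: 4/5 of it earns 23.2.
Total value = 80.2.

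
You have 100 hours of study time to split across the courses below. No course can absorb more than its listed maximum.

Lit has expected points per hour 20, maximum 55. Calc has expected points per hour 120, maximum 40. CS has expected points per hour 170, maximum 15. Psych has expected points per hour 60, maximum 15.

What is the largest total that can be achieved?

Order the courses by expected points per hour: CS 170 > Calc 120 > Psych 60 > Lit 20.
Give CS 15 to hit its cap of 15 ; 85 left.
Calc: +40 to 40 (cap) ; 45 left.
Psych: +15 to 15 (cap) ; 30 left.
Lit has room for 55 but only 30 remain, so it gets 30.
Total = 20×30 + 120×40 + 170×15 + 60×15 = 8850.

8850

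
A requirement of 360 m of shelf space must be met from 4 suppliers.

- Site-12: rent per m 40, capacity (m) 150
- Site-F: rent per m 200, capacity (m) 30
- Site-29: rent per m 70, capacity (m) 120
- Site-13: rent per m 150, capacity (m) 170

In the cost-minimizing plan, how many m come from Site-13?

Use suppliers in increasing cost order.
Site-12 at 40: take all 150 m ; 210 still needed.
Site-29 at 70: take all 120 m ; 90 still needed.
Take 90 from Site-13 at 150 to finish.
Site-F: unused.

90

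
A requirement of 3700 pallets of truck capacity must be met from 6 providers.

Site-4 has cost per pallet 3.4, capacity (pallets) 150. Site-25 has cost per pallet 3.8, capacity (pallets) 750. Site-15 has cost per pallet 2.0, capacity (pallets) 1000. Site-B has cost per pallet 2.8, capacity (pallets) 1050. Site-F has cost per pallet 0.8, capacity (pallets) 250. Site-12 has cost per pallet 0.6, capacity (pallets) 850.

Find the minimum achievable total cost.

7680

Fill from the cheapest provider first.
Take 850 from Site-12 at 0.6 ; need 2850 more.
Site-F (0.8): use full 250 ; 2600 pallets to go.
Site-15 at 2.0: take all 1000 pallets ; 1600 still needed.
Site-B (2.8): use full 1050 ; 550 pallets to go.
Take 150 from Site-4 at 3.4 ; need 400 more.
Site-25 at 3.8: take 400 of its 750 ; requirement met.
Cost = 850×0.6 + 250×0.8 + 1000×2.0 + 1050×2.8 + 150×3.4 + 400×3.8 = 7680.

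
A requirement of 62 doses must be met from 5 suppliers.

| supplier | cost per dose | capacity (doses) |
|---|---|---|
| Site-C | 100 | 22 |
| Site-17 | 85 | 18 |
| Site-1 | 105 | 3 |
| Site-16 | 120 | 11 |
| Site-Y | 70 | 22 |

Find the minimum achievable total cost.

Use suppliers in increasing cost order.
Site-Y (70): use full 22 ; 40 doses to go.
Site-17 (85): use full 18 ; 22 doses to go.
Take 22 from Site-C at 100 ; need 0 more.
Site-1, Site-16: unused.
Cost = 22×70 + 18×85 + 22×100 = 5270.

5270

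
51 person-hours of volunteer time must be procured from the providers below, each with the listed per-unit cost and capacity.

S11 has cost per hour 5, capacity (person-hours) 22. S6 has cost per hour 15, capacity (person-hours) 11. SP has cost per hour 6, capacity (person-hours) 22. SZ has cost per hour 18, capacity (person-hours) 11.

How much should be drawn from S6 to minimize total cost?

7

Fill from the cheapest provider first.
Take 22 from S11 at 5 ; need 29 more.
Take 22 from SP at 6 ; need 7 more.
S6 (15): take the remaining 7 ; done.
SZ: unused.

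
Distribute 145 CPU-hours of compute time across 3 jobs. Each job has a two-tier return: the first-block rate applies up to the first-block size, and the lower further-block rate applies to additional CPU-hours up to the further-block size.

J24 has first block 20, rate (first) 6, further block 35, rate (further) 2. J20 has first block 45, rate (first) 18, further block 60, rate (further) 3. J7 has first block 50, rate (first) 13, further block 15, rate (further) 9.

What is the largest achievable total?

1760

Rank every tier by rate: J20/first 18 > J7/first 13 > J7/second 9 > J24/first 6 > J20/second 3 > J24/second 2.
J20/first (18): +45 ; 100 left.
J7/first (13): +50 ; 50 left.
J7/second (9): +15 ; 35 left.
J24/first (6): +20 ; 15 left.
J20 second at 3: only 15 left, fill 15.
Total = 18×45 + 13×50 + 9×15 + 6×20 + 3×15 = 1760.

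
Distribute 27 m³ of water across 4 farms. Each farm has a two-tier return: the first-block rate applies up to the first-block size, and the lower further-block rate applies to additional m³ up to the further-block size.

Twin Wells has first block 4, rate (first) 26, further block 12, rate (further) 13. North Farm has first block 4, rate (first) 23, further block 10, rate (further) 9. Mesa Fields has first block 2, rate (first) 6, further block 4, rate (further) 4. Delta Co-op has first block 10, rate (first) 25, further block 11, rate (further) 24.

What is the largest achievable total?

664

Order all 8 blocks by rate: Twin Wells/tier1 26 > Delta Co-op/tier1 25 > Delta Co-op/tier2 24 > North Farm/tier1 23 > Twin Wells/tier2 13 > North Farm/tier2 9 > Mesa Fields/tier1 6 > Mesa Fields/tier2 4.
Twin Wells tier1 at 26: fill all 4 → 23 left.
Delta Co-op tier1 at 25: fill all 10 → 13 left.
Delta Co-op tier2 at 24: fill all 11 → 2 left.
2 remain; put them into North Farm tier1 at 23.
Total = 26×4 + 25×10 + 24×11 + 23×2 = 664.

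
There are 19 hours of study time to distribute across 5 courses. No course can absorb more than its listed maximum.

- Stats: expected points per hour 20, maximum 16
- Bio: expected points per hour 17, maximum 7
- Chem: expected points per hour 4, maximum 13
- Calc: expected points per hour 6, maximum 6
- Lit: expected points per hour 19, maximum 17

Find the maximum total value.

Order the courses by expected points per hour: Stats 20 > Lit 19 > Bio 17 > Calc 6 > Chem 4.
Stats takes 16 to reach its cap of 16 ; 3 left.
Lit has room for 17 but only 3 remain, so it gets 3.
Total = 20×16 + 19×3 = 377.

377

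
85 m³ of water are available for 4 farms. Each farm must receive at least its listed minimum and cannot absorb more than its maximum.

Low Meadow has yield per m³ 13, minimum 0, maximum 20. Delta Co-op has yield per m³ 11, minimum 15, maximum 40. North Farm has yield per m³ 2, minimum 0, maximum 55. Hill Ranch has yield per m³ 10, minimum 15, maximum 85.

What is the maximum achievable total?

950

Meeting every minimum uses 0+15+0+15 = 30 m³, leaving 55.
Highest yield per m³ first: Low Meadow 13 > Delta Co-op 11 > Hill Ranch 10 > North Farm 2.
Low Meadow: +20 to 20 (cap) ; 35 left.
Delta Co-op takes 25 more to reach its cap of 40 ; 10 left.
Hill Ranch: +10 (room for 70) → 25. Pool exhausted.
Total = 13×20 + 11×40 + 10×25 = 950.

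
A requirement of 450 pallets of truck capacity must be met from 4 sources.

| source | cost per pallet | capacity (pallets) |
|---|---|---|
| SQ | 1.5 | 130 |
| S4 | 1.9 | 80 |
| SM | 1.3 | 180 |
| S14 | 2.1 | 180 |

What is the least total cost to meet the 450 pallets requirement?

Use sources in increasing cost order.
SM at 1.3: take all 180 pallets → 270 still needed.
Take 130 from SQ at 1.5 → need 140 more.
S4 (1.9): use full 80 → 60 pallets to go.
Take 60 from S14 at 2.1 to finish.
Cost = 180×1.3 + 130×1.5 + 80×1.9 + 60×2.1 = 707.

707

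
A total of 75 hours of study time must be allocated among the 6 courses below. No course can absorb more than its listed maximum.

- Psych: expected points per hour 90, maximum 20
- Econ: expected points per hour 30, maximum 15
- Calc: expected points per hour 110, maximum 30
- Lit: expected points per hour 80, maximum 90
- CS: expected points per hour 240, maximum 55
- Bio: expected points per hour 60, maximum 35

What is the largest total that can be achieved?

15400

Order the courses by expected points per hour: CS 240 > Calc 110 > Psych 90 > Lit 80 > Bio 60 > Econ 30.
CS: +55 to 55 (cap) → 20 left.
Only 20 left; Calc takes them to reach 20.
Total = 110×20 + 240×55 = 15400.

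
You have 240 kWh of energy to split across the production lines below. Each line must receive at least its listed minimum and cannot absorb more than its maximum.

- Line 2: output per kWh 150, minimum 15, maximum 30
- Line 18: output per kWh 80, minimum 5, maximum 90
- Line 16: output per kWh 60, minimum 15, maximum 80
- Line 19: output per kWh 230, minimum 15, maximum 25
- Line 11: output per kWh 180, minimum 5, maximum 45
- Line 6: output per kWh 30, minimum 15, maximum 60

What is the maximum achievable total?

28100

Meeting every minimum uses 15+5+15+15+5+15 = 70 kWh, leaving 170.
Order the production lines by output per kWh: Line 19 230 > Line 11 180 > Line 2 150 > Line 18 80 > Line 16 60 > Line 6 30.
Give Line 19 10 more to hit its cap of 25 → 160 left.
Give Line 11 40 more to hit its cap of 45 → 120 left.
Line 2 takes 15 more to reach its cap of 30 → 105 left.
Line 18: +85 to 90 (cap) → 20 left.
Only 20 left; Line 16 takes them to reach 35.
Total = 150×30 + 80×90 + 60×35 + 230×25 + 180×45 + 30×15 = 28100.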